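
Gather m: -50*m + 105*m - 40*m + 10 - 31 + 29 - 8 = 15*m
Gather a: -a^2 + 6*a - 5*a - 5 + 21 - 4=-a^2 + a + 12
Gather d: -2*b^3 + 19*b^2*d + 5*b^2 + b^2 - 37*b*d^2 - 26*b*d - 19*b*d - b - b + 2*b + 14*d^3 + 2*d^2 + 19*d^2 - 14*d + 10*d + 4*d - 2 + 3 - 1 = -2*b^3 + 6*b^2 + 14*d^3 + d^2*(21 - 37*b) + d*(19*b^2 - 45*b)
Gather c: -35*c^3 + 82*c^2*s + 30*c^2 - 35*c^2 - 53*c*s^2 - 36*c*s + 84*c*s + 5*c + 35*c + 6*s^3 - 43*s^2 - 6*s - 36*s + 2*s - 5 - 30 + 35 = -35*c^3 + c^2*(82*s - 5) + c*(-53*s^2 + 48*s + 40) + 6*s^3 - 43*s^2 - 40*s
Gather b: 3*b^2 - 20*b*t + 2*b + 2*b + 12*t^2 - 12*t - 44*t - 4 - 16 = 3*b^2 + b*(4 - 20*t) + 12*t^2 - 56*t - 20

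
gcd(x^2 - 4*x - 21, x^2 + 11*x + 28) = 1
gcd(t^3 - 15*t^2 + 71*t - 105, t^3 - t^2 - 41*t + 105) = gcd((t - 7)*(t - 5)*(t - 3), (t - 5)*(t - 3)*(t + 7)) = t^2 - 8*t + 15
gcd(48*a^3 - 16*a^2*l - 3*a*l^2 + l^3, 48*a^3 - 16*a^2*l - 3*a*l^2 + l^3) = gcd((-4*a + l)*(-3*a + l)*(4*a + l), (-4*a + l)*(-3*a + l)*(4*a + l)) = 48*a^3 - 16*a^2*l - 3*a*l^2 + l^3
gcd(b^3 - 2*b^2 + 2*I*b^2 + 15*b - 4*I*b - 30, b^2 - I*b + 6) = b - 3*I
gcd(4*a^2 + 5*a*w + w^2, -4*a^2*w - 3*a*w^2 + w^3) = a + w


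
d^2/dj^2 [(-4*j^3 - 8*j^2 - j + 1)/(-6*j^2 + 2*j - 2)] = (25*j^3 - 111*j^2 + 12*j + 11)/(27*j^6 - 27*j^5 + 36*j^4 - 19*j^3 + 12*j^2 - 3*j + 1)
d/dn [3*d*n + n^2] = 3*d + 2*n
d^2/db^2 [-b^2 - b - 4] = -2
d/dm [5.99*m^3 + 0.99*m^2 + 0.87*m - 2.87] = 17.97*m^2 + 1.98*m + 0.87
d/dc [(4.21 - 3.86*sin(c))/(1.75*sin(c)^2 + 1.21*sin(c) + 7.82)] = (6.755*sin(c)^2 - 14.735*sin(c) - 35.2793)*cos(c)/(3.0625*sin(c)^4 + 4.235*sin(c)^3 + 28.8341*sin(c)^2 + 18.9244*sin(c) + 61.1524)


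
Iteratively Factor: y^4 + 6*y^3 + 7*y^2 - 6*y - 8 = (y + 4)*(y^3 + 2*y^2 - y - 2) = (y - 1)*(y + 4)*(y^2 + 3*y + 2) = (y - 1)*(y + 2)*(y + 4)*(y + 1)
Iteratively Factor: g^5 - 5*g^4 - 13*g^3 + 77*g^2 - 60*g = (g - 5)*(g^4 - 13*g^2 + 12*g) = (g - 5)*(g - 1)*(g^3 + g^2 - 12*g) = g*(g - 5)*(g - 1)*(g^2 + g - 12) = g*(g - 5)*(g - 1)*(g + 4)*(g - 3)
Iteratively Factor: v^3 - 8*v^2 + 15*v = (v - 5)*(v^2 - 3*v) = v*(v - 5)*(v - 3)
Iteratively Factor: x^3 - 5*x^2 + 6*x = (x)*(x^2 - 5*x + 6) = x*(x - 2)*(x - 3)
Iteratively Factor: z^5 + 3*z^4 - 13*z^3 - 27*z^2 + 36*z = (z + 3)*(z^4 - 13*z^2 + 12*z) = (z - 1)*(z + 3)*(z^3 + z^2 - 12*z) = (z - 1)*(z + 3)*(z + 4)*(z^2 - 3*z) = z*(z - 1)*(z + 3)*(z + 4)*(z - 3)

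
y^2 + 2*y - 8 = (y - 2)*(y + 4)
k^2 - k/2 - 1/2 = (k - 1)*(k + 1/2)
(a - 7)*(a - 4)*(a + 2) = a^3 - 9*a^2 + 6*a + 56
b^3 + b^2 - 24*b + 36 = (b - 3)*(b - 2)*(b + 6)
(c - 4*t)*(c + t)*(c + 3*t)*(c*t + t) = c^4*t + c^3*t - 13*c^2*t^3 - 12*c*t^4 - 13*c*t^3 - 12*t^4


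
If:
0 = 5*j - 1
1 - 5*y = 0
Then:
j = 1/5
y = 1/5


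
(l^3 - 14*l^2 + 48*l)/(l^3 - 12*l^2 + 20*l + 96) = l/(l + 2)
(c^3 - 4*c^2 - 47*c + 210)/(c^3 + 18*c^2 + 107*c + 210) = (c^2 - 11*c + 30)/(c^2 + 11*c + 30)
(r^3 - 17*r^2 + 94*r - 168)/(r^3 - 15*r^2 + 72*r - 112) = (r - 6)/(r - 4)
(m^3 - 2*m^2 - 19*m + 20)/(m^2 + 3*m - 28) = (m^3 - 2*m^2 - 19*m + 20)/(m^2 + 3*m - 28)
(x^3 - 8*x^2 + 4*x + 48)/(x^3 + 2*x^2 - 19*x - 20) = (x^2 - 4*x - 12)/(x^2 + 6*x + 5)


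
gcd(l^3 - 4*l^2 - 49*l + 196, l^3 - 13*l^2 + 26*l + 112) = l - 7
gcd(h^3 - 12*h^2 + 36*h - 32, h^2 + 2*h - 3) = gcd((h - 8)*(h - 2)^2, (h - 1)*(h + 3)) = 1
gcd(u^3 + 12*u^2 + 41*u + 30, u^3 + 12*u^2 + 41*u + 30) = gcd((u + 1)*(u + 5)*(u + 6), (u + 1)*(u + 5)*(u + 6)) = u^3 + 12*u^2 + 41*u + 30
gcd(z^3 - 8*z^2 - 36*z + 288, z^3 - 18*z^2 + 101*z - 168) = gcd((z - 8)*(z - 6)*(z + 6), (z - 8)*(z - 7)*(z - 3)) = z - 8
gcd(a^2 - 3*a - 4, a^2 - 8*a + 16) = a - 4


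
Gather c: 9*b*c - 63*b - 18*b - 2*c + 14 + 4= -81*b + c*(9*b - 2) + 18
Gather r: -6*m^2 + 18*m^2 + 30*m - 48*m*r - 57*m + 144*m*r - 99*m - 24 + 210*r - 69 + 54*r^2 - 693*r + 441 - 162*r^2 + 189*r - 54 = 12*m^2 - 126*m - 108*r^2 + r*(96*m - 294) + 294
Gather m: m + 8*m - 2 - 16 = 9*m - 18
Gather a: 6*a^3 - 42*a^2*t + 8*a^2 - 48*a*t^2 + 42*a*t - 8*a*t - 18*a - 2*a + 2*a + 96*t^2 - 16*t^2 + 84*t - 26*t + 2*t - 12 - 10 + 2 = 6*a^3 + a^2*(8 - 42*t) + a*(-48*t^2 + 34*t - 18) + 80*t^2 + 60*t - 20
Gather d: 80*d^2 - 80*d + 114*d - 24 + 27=80*d^2 + 34*d + 3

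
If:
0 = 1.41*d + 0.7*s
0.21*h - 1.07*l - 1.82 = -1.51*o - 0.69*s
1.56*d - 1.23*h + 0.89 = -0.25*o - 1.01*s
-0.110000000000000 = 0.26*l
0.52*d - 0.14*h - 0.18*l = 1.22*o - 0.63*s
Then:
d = -0.53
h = 0.99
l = -0.42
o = 0.28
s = 1.08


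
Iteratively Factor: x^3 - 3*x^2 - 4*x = (x)*(x^2 - 3*x - 4) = x*(x - 4)*(x + 1)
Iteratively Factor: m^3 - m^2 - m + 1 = (m - 1)*(m^2 - 1) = (m - 1)^2*(m + 1)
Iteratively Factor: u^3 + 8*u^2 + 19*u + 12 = (u + 4)*(u^2 + 4*u + 3) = (u + 3)*(u + 4)*(u + 1)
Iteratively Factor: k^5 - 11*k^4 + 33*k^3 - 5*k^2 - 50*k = (k)*(k^4 - 11*k^3 + 33*k^2 - 5*k - 50) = k*(k - 2)*(k^3 - 9*k^2 + 15*k + 25) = k*(k - 5)*(k - 2)*(k^2 - 4*k - 5) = k*(k - 5)^2*(k - 2)*(k + 1)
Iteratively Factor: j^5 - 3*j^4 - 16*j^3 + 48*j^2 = (j)*(j^4 - 3*j^3 - 16*j^2 + 48*j) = j^2*(j^3 - 3*j^2 - 16*j + 48) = j^2*(j - 3)*(j^2 - 16) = j^2*(j - 3)*(j + 4)*(j - 4)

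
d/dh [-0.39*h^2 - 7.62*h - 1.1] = -0.78*h - 7.62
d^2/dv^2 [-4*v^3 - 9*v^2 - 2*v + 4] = -24*v - 18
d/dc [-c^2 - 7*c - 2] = -2*c - 7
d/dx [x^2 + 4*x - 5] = 2*x + 4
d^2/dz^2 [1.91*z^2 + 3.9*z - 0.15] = 3.82000000000000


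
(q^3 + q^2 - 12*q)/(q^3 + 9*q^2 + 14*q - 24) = q*(q - 3)/(q^2 + 5*q - 6)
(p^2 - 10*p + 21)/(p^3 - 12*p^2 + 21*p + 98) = (p - 3)/(p^2 - 5*p - 14)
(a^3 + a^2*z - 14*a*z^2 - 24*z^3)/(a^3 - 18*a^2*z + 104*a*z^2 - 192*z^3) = (a^2 + 5*a*z + 6*z^2)/(a^2 - 14*a*z + 48*z^2)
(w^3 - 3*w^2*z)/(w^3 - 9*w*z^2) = w/(w + 3*z)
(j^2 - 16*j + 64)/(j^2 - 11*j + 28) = (j^2 - 16*j + 64)/(j^2 - 11*j + 28)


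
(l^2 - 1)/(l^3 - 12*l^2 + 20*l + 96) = (l^2 - 1)/(l^3 - 12*l^2 + 20*l + 96)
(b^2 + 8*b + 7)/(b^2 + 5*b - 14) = (b + 1)/(b - 2)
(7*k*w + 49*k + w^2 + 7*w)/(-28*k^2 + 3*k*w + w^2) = (w + 7)/(-4*k + w)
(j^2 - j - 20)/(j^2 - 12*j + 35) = (j + 4)/(j - 7)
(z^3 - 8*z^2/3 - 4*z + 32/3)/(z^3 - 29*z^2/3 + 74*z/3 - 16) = (z^2 - 4)/(z^2 - 7*z + 6)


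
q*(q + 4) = q^2 + 4*q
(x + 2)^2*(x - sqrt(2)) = x^3 - sqrt(2)*x^2 + 4*x^2 - 4*sqrt(2)*x + 4*x - 4*sqrt(2)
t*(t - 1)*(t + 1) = t^3 - t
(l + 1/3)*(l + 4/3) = l^2 + 5*l/3 + 4/9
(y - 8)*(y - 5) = y^2 - 13*y + 40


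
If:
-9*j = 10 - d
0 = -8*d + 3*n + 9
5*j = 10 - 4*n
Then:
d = 248/101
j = -254/303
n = 1075/303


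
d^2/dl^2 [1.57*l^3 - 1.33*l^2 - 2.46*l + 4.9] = 9.42*l - 2.66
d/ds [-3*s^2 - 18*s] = -6*s - 18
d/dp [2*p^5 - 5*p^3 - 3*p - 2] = 10*p^4 - 15*p^2 - 3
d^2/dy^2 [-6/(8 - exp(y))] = 6*(exp(y) + 8)*exp(y)/(exp(y) - 8)^3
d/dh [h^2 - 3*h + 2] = 2*h - 3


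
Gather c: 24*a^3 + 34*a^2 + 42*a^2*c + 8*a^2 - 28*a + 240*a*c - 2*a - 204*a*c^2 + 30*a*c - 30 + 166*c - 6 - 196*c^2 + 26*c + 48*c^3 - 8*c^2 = 24*a^3 + 42*a^2 - 30*a + 48*c^3 + c^2*(-204*a - 204) + c*(42*a^2 + 270*a + 192) - 36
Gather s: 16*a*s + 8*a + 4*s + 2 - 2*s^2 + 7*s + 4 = 8*a - 2*s^2 + s*(16*a + 11) + 6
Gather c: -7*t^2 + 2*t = -7*t^2 + 2*t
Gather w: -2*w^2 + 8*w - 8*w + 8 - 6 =2 - 2*w^2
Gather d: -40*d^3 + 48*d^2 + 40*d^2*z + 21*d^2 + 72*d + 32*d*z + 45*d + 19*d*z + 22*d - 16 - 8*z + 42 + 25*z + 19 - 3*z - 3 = -40*d^3 + d^2*(40*z + 69) + d*(51*z + 139) + 14*z + 42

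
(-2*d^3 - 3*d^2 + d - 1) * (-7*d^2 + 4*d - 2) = 14*d^5 + 13*d^4 - 15*d^3 + 17*d^2 - 6*d + 2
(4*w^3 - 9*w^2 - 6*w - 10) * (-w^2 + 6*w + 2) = -4*w^5 + 33*w^4 - 40*w^3 - 44*w^2 - 72*w - 20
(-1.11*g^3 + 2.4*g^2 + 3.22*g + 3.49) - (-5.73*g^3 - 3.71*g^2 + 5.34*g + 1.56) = 4.62*g^3 + 6.11*g^2 - 2.12*g + 1.93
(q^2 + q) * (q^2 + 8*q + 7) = q^4 + 9*q^3 + 15*q^2 + 7*q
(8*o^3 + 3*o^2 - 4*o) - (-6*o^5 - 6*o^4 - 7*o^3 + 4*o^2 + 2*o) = 6*o^5 + 6*o^4 + 15*o^3 - o^2 - 6*o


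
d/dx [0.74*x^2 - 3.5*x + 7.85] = 1.48*x - 3.5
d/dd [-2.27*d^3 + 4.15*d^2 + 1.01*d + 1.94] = -6.81*d^2 + 8.3*d + 1.01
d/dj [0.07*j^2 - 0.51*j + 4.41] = 0.14*j - 0.51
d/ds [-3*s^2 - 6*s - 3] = -6*s - 6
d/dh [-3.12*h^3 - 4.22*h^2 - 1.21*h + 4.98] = -9.36*h^2 - 8.44*h - 1.21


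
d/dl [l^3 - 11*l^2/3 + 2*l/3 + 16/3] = 3*l^2 - 22*l/3 + 2/3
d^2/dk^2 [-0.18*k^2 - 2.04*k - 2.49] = -0.360000000000000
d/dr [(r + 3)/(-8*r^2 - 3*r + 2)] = (-8*r^2 - 3*r + (r + 3)*(16*r + 3) + 2)/(8*r^2 + 3*r - 2)^2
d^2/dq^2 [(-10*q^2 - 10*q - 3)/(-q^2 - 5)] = 2*(10*q^3 - 141*q^2 - 150*q + 235)/(q^6 + 15*q^4 + 75*q^2 + 125)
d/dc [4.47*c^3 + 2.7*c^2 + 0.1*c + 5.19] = 13.41*c^2 + 5.4*c + 0.1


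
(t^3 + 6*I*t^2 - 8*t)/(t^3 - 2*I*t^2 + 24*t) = (t + 2*I)/(t - 6*I)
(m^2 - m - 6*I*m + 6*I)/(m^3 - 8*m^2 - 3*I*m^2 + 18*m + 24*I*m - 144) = (m - 1)/(m^2 + m*(-8 + 3*I) - 24*I)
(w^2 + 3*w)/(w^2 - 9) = w/(w - 3)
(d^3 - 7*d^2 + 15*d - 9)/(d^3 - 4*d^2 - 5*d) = (-d^3 + 7*d^2 - 15*d + 9)/(d*(-d^2 + 4*d + 5))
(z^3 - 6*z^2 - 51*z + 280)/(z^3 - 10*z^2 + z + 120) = (z + 7)/(z + 3)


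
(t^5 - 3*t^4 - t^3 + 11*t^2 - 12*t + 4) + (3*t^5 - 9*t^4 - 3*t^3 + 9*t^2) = 4*t^5 - 12*t^4 - 4*t^3 + 20*t^2 - 12*t + 4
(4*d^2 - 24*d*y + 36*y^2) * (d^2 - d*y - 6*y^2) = 4*d^4 - 28*d^3*y + 36*d^2*y^2 + 108*d*y^3 - 216*y^4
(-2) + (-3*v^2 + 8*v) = -3*v^2 + 8*v - 2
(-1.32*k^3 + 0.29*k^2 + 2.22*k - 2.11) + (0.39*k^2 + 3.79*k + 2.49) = -1.32*k^3 + 0.68*k^2 + 6.01*k + 0.38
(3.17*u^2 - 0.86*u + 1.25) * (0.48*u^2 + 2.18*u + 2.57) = 1.5216*u^4 + 6.4978*u^3 + 6.8721*u^2 + 0.5148*u + 3.2125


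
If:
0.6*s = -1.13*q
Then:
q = -0.530973451327434*s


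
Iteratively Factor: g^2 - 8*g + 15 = (g - 5)*(g - 3)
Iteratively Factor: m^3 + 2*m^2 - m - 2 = (m - 1)*(m^2 + 3*m + 2) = (m - 1)*(m + 1)*(m + 2)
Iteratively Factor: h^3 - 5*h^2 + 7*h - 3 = (h - 3)*(h^2 - 2*h + 1) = (h - 3)*(h - 1)*(h - 1)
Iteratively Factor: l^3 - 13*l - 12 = (l - 4)*(l^2 + 4*l + 3) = (l - 4)*(l + 3)*(l + 1)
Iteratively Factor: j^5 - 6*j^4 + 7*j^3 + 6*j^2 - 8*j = (j)*(j^4 - 6*j^3 + 7*j^2 + 6*j - 8) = j*(j - 2)*(j^3 - 4*j^2 - j + 4) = j*(j - 4)*(j - 2)*(j^2 - 1) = j*(j - 4)*(j - 2)*(j + 1)*(j - 1)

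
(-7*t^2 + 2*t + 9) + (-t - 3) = -7*t^2 + t + 6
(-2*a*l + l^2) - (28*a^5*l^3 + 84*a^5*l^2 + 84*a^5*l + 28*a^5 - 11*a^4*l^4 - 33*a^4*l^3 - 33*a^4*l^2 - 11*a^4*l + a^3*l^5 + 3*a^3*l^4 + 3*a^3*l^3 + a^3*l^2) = -28*a^5*l^3 - 84*a^5*l^2 - 84*a^5*l - 28*a^5 + 11*a^4*l^4 + 33*a^4*l^3 + 33*a^4*l^2 + 11*a^4*l - a^3*l^5 - 3*a^3*l^4 - 3*a^3*l^3 - a^3*l^2 - 2*a*l + l^2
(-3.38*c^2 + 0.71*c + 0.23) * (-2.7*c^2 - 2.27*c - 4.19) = 9.126*c^4 + 5.7556*c^3 + 11.9295*c^2 - 3.497*c - 0.9637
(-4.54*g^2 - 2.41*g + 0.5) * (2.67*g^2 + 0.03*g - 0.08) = -12.1218*g^4 - 6.5709*g^3 + 1.6259*g^2 + 0.2078*g - 0.04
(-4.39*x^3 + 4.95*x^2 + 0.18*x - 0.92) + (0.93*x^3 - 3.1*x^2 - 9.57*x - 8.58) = -3.46*x^3 + 1.85*x^2 - 9.39*x - 9.5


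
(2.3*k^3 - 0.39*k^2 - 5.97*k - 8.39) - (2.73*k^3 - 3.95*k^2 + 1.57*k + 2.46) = -0.43*k^3 + 3.56*k^2 - 7.54*k - 10.85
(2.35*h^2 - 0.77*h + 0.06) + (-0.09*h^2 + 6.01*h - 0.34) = 2.26*h^2 + 5.24*h - 0.28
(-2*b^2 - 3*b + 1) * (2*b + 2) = -4*b^3 - 10*b^2 - 4*b + 2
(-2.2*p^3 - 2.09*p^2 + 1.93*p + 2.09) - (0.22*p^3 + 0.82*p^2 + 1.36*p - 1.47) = -2.42*p^3 - 2.91*p^2 + 0.57*p + 3.56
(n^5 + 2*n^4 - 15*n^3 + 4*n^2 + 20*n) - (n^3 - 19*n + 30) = n^5 + 2*n^4 - 16*n^3 + 4*n^2 + 39*n - 30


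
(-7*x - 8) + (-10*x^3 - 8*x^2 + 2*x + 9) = -10*x^3 - 8*x^2 - 5*x + 1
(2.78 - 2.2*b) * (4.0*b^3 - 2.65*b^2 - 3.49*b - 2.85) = -8.8*b^4 + 16.95*b^3 + 0.311000000000002*b^2 - 3.4322*b - 7.923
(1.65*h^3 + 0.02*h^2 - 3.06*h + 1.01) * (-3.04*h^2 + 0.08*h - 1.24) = -5.016*h^5 + 0.0712*h^4 + 7.258*h^3 - 3.34*h^2 + 3.8752*h - 1.2524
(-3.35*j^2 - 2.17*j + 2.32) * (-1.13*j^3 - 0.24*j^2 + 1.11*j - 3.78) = 3.7855*j^5 + 3.2561*j^4 - 5.8193*j^3 + 9.6975*j^2 + 10.7778*j - 8.7696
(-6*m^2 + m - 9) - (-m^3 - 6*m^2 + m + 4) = m^3 - 13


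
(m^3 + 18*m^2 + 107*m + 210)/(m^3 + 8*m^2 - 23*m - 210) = (m + 5)/(m - 5)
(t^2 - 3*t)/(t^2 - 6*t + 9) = t/(t - 3)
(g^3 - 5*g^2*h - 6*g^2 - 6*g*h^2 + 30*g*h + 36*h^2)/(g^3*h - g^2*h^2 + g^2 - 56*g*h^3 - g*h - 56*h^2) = (-g^3 + 5*g^2*h + 6*g^2 + 6*g*h^2 - 30*g*h - 36*h^2)/(-g^3*h + g^2*h^2 - g^2 + 56*g*h^3 + g*h + 56*h^2)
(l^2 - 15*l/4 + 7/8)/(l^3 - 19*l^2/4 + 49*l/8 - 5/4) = (2*l - 7)/(2*l^2 - 9*l + 10)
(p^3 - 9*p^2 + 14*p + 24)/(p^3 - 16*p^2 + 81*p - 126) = (p^2 - 3*p - 4)/(p^2 - 10*p + 21)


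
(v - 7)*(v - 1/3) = v^2 - 22*v/3 + 7/3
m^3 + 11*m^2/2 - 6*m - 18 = (m - 2)*(m + 3/2)*(m + 6)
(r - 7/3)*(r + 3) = r^2 + 2*r/3 - 7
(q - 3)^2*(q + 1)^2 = q^4 - 4*q^3 - 2*q^2 + 12*q + 9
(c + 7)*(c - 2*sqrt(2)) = c^2 - 2*sqrt(2)*c + 7*c - 14*sqrt(2)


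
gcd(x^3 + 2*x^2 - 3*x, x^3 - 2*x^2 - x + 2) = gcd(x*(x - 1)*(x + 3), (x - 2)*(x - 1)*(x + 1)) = x - 1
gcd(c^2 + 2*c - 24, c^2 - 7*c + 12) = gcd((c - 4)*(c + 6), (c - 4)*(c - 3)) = c - 4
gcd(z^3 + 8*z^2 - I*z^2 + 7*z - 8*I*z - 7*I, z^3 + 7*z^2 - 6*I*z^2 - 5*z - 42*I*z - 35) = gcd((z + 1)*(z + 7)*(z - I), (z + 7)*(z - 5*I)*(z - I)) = z^2 + z*(7 - I) - 7*I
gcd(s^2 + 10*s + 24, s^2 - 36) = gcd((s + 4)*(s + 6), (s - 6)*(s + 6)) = s + 6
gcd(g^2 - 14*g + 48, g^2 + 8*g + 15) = 1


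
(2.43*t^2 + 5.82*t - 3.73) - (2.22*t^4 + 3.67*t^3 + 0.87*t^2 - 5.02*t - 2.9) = -2.22*t^4 - 3.67*t^3 + 1.56*t^2 + 10.84*t - 0.83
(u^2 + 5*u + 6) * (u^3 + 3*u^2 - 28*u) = u^5 + 8*u^4 - 7*u^3 - 122*u^2 - 168*u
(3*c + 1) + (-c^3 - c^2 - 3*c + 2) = -c^3 - c^2 + 3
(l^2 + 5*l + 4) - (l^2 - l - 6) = 6*l + 10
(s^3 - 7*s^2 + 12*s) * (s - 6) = s^4 - 13*s^3 + 54*s^2 - 72*s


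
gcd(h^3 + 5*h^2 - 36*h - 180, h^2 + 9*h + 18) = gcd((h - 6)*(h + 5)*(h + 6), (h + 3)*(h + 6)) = h + 6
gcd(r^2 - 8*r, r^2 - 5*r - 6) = 1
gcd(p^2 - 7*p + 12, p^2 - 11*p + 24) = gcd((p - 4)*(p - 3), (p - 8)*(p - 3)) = p - 3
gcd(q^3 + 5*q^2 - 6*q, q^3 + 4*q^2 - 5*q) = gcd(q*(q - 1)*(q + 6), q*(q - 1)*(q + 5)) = q^2 - q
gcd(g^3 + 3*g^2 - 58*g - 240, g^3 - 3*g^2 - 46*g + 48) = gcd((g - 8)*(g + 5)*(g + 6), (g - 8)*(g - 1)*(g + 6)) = g^2 - 2*g - 48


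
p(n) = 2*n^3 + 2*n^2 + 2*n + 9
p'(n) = 6*n^2 + 4*n + 2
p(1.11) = 16.42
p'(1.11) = 13.83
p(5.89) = 498.84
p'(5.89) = 233.71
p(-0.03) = 8.94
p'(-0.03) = 1.89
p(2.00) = 37.00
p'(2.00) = 34.00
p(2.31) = 48.94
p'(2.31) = 43.26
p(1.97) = 35.99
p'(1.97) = 33.17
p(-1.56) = 3.15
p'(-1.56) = 10.36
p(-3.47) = -57.42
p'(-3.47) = 60.37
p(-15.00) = -6321.00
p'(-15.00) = 1292.00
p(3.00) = 87.00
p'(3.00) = 68.00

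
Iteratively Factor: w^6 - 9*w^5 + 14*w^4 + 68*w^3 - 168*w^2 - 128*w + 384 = (w + 2)*(w^5 - 11*w^4 + 36*w^3 - 4*w^2 - 160*w + 192) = (w - 4)*(w + 2)*(w^4 - 7*w^3 + 8*w^2 + 28*w - 48) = (w - 4)^2*(w + 2)*(w^3 - 3*w^2 - 4*w + 12) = (w - 4)^2*(w - 2)*(w + 2)*(w^2 - w - 6) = (w - 4)^2*(w - 2)*(w + 2)^2*(w - 3)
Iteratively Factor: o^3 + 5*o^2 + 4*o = (o + 4)*(o^2 + o) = o*(o + 4)*(o + 1)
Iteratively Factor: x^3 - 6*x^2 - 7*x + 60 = (x + 3)*(x^2 - 9*x + 20) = (x - 5)*(x + 3)*(x - 4)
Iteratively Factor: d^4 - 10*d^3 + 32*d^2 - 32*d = (d)*(d^3 - 10*d^2 + 32*d - 32) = d*(d - 4)*(d^2 - 6*d + 8) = d*(d - 4)^2*(d - 2)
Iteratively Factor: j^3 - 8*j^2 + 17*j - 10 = (j - 2)*(j^2 - 6*j + 5) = (j - 2)*(j - 1)*(j - 5)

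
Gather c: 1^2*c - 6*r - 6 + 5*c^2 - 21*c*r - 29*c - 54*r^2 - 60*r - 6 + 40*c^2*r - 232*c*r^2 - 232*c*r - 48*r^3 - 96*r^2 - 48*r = c^2*(40*r + 5) + c*(-232*r^2 - 253*r - 28) - 48*r^3 - 150*r^2 - 114*r - 12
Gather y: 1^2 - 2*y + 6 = 7 - 2*y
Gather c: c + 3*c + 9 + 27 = 4*c + 36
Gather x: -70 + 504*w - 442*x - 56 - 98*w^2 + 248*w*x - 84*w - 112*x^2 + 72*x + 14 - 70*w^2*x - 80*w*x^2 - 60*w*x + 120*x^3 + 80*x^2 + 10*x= -98*w^2 + 420*w + 120*x^3 + x^2*(-80*w - 32) + x*(-70*w^2 + 188*w - 360) - 112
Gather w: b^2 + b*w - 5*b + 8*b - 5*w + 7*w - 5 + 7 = b^2 + 3*b + w*(b + 2) + 2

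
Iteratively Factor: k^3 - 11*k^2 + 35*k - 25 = (k - 5)*(k^2 - 6*k + 5) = (k - 5)*(k - 1)*(k - 5)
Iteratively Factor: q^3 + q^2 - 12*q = (q + 4)*(q^2 - 3*q) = q*(q + 4)*(q - 3)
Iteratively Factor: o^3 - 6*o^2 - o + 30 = (o - 5)*(o^2 - o - 6) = (o - 5)*(o - 3)*(o + 2)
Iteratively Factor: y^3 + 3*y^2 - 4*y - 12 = (y + 3)*(y^2 - 4) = (y + 2)*(y + 3)*(y - 2)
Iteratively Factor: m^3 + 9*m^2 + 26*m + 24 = (m + 2)*(m^2 + 7*m + 12) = (m + 2)*(m + 3)*(m + 4)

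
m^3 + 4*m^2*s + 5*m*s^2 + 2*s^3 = (m + s)^2*(m + 2*s)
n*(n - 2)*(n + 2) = n^3 - 4*n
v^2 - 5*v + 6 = (v - 3)*(v - 2)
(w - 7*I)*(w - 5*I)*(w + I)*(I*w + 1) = I*w^4 + 12*w^3 - 34*I*w^2 + 12*w - 35*I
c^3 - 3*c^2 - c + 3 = (c - 3)*(c - 1)*(c + 1)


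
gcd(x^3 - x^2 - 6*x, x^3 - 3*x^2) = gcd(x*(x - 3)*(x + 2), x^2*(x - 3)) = x^2 - 3*x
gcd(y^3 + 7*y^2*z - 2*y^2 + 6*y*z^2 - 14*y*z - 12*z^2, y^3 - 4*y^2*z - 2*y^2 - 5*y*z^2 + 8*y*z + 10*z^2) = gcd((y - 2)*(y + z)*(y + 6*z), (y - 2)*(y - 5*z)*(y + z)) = y^2 + y*z - 2*y - 2*z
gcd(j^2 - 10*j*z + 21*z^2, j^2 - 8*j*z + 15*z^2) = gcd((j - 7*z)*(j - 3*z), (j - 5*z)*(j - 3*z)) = -j + 3*z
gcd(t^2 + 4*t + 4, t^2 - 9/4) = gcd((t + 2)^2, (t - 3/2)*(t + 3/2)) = 1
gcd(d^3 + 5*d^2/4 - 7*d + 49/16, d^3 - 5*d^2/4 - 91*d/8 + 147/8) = d^2 + 7*d/4 - 49/8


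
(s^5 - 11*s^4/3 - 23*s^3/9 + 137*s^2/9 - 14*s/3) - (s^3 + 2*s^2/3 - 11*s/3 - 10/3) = s^5 - 11*s^4/3 - 32*s^3/9 + 131*s^2/9 - s + 10/3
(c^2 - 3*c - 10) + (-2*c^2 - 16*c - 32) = -c^2 - 19*c - 42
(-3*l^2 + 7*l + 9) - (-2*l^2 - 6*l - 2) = -l^2 + 13*l + 11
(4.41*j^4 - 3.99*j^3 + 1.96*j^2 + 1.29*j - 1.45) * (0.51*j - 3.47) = 2.2491*j^5 - 17.3376*j^4 + 14.8449*j^3 - 6.1433*j^2 - 5.2158*j + 5.0315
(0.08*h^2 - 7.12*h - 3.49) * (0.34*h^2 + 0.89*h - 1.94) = 0.0272*h^4 - 2.3496*h^3 - 7.6786*h^2 + 10.7067*h + 6.7706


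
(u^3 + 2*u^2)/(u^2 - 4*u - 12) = u^2/(u - 6)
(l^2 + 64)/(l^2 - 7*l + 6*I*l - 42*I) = (l^2 + 64)/(l^2 + l*(-7 + 6*I) - 42*I)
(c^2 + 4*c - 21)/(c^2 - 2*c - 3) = (c + 7)/(c + 1)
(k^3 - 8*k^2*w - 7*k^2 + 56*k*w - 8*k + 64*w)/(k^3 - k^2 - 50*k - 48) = (k - 8*w)/(k + 6)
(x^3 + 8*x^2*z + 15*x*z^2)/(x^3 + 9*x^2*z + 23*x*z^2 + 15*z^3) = x/(x + z)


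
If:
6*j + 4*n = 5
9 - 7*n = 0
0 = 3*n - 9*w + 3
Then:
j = -1/42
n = 9/7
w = 16/21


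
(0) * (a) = 0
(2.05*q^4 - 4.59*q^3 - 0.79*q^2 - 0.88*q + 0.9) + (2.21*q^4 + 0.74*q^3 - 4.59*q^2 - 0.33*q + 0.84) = 4.26*q^4 - 3.85*q^3 - 5.38*q^2 - 1.21*q + 1.74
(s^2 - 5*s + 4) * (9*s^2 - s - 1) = 9*s^4 - 46*s^3 + 40*s^2 + s - 4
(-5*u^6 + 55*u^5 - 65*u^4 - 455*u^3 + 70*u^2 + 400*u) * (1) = -5*u^6 + 55*u^5 - 65*u^4 - 455*u^3 + 70*u^2 + 400*u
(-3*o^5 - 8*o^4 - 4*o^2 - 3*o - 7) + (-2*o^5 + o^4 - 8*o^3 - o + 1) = -5*o^5 - 7*o^4 - 8*o^3 - 4*o^2 - 4*o - 6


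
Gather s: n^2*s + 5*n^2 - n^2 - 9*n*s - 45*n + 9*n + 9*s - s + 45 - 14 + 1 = 4*n^2 - 36*n + s*(n^2 - 9*n + 8) + 32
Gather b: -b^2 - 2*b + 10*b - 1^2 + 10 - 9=-b^2 + 8*b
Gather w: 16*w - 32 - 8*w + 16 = 8*w - 16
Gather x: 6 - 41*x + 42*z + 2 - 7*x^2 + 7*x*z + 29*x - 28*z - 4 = -7*x^2 + x*(7*z - 12) + 14*z + 4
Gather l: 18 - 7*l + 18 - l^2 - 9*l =-l^2 - 16*l + 36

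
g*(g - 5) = g^2 - 5*g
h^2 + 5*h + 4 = (h + 1)*(h + 4)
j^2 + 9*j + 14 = (j + 2)*(j + 7)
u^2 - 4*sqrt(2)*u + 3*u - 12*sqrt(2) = (u + 3)*(u - 4*sqrt(2))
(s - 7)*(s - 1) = s^2 - 8*s + 7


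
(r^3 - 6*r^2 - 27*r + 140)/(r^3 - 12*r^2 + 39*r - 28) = (r + 5)/(r - 1)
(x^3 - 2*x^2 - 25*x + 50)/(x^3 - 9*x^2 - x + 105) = (x^2 + 3*x - 10)/(x^2 - 4*x - 21)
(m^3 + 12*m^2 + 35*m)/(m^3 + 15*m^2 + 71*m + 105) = m/(m + 3)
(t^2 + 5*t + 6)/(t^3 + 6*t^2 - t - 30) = (t + 2)/(t^2 + 3*t - 10)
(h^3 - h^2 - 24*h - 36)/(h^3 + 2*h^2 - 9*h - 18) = (h - 6)/(h - 3)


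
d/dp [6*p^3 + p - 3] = 18*p^2 + 1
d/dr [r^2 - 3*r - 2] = 2*r - 3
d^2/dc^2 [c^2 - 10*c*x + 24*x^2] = 2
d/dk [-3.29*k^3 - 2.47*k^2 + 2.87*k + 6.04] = -9.87*k^2 - 4.94*k + 2.87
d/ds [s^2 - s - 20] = 2*s - 1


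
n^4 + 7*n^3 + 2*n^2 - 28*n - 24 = (n - 2)*(n + 1)*(n + 2)*(n + 6)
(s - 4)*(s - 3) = s^2 - 7*s + 12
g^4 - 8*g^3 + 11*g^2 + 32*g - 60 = (g - 5)*(g - 3)*(g - 2)*(g + 2)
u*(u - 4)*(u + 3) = u^3 - u^2 - 12*u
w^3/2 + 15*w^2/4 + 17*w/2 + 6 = (w/2 + 1)*(w + 3/2)*(w + 4)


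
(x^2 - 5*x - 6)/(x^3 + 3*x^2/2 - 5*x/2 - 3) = 2*(x - 6)/(2*x^2 + x - 6)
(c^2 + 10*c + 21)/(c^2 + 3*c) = (c + 7)/c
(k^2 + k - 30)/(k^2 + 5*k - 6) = (k - 5)/(k - 1)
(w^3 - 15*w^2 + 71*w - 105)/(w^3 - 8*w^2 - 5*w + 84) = (w^2 - 8*w + 15)/(w^2 - w - 12)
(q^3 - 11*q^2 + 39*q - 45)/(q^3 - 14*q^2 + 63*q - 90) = (q - 3)/(q - 6)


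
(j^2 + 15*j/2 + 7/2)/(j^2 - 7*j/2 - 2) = (j + 7)/(j - 4)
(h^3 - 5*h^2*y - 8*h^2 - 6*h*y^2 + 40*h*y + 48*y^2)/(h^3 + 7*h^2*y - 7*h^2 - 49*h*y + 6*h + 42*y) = (h^3 - 5*h^2*y - 8*h^2 - 6*h*y^2 + 40*h*y + 48*y^2)/(h^3 + 7*h^2*y - 7*h^2 - 49*h*y + 6*h + 42*y)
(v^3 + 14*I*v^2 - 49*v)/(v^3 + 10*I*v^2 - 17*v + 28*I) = v*(v + 7*I)/(v^2 + 3*I*v + 4)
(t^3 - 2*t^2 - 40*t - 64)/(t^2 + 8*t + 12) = (t^2 - 4*t - 32)/(t + 6)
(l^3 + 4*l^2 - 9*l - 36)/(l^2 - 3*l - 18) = (l^2 + l - 12)/(l - 6)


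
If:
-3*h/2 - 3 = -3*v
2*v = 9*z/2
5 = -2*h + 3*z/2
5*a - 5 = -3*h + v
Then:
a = 5/2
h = -13/5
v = -3/10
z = -2/15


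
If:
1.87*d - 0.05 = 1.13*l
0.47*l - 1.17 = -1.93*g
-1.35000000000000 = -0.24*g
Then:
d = -12.43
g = 5.62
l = -20.61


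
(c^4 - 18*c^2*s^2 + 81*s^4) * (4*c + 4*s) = 4*c^5 + 4*c^4*s - 72*c^3*s^2 - 72*c^2*s^3 + 324*c*s^4 + 324*s^5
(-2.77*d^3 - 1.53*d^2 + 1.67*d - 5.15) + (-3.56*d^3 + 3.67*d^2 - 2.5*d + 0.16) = -6.33*d^3 + 2.14*d^2 - 0.83*d - 4.99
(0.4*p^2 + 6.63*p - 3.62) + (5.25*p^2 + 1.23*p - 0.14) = 5.65*p^2 + 7.86*p - 3.76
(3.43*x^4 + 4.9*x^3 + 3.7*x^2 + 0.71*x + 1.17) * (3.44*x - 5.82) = 11.7992*x^5 - 3.1066*x^4 - 15.79*x^3 - 19.0916*x^2 - 0.1074*x - 6.8094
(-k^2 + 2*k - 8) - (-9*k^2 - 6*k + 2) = 8*k^2 + 8*k - 10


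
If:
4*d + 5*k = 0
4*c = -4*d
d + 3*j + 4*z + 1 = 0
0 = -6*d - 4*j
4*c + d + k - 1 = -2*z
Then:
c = 30/41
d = -30/41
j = 45/41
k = 24/41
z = -73/82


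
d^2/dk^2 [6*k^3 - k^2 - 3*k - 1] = 36*k - 2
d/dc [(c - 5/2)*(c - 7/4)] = 2*c - 17/4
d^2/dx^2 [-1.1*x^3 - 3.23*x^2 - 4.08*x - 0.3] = -6.6*x - 6.46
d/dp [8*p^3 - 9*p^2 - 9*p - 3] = 24*p^2 - 18*p - 9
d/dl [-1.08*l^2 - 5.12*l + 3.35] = -2.16*l - 5.12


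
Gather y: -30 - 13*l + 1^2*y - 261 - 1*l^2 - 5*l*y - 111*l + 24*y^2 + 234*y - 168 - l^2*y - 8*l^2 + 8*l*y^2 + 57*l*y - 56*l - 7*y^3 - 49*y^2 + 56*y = -9*l^2 - 180*l - 7*y^3 + y^2*(8*l - 25) + y*(-l^2 + 52*l + 291) - 459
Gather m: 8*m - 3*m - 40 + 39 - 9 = 5*m - 10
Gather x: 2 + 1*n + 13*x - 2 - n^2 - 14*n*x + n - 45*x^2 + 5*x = -n^2 + 2*n - 45*x^2 + x*(18 - 14*n)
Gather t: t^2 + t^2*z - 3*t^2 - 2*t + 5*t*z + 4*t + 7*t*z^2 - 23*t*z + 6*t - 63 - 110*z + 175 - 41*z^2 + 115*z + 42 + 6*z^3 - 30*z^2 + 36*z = t^2*(z - 2) + t*(7*z^2 - 18*z + 8) + 6*z^3 - 71*z^2 + 41*z + 154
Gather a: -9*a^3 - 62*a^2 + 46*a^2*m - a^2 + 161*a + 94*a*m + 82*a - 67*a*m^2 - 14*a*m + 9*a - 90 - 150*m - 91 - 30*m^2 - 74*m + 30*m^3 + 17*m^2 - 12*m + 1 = -9*a^3 + a^2*(46*m - 63) + a*(-67*m^2 + 80*m + 252) + 30*m^3 - 13*m^2 - 236*m - 180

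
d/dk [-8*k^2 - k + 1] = -16*k - 1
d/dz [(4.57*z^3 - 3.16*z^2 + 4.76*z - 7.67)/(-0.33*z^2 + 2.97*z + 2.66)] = (-1.5081*z^4 + 27.1458*z^3 + 28.6542*z^2 - 21.8734*z + 35.4415)/(0.1089*z^4 - 1.9602*z^3 + 7.0653*z^2 + 15.8004*z + 7.0756)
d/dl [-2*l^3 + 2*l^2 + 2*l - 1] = -6*l^2 + 4*l + 2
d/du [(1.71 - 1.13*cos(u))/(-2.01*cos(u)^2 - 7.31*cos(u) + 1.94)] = (2.2713*cos(u)^2 - 6.8742*cos(u) - 10.3079)*sin(u)/(4.0401*cos(u)^4 + 29.3862*cos(u)^3 + 45.6373*cos(u)^2 - 28.3628*cos(u) + 3.7636)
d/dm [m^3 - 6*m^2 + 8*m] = 3*m^2 - 12*m + 8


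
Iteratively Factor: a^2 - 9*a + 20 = (a - 5)*(a - 4)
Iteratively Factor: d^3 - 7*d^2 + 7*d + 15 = (d - 3)*(d^2 - 4*d - 5) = (d - 3)*(d + 1)*(d - 5)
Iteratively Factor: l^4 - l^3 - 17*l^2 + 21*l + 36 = (l - 3)*(l^3 + 2*l^2 - 11*l - 12) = (l - 3)*(l + 1)*(l^2 + l - 12) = (l - 3)^2*(l + 1)*(l + 4)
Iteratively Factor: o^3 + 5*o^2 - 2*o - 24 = (o - 2)*(o^2 + 7*o + 12) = (o - 2)*(o + 3)*(o + 4)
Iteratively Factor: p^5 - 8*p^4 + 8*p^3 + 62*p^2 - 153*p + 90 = (p + 3)*(p^4 - 11*p^3 + 41*p^2 - 61*p + 30) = (p - 1)*(p + 3)*(p^3 - 10*p^2 + 31*p - 30) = (p - 2)*(p - 1)*(p + 3)*(p^2 - 8*p + 15) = (p - 3)*(p - 2)*(p - 1)*(p + 3)*(p - 5)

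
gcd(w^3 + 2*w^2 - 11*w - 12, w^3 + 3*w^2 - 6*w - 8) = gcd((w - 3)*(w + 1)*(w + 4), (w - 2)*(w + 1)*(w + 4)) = w^2 + 5*w + 4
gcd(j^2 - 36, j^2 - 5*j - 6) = j - 6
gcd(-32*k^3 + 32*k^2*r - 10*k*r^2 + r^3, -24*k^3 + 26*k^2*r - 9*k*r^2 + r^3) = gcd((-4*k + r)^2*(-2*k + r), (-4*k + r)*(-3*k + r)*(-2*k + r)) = 8*k^2 - 6*k*r + r^2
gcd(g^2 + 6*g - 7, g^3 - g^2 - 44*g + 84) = g + 7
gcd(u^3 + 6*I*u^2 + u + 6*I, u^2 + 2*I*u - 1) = u + I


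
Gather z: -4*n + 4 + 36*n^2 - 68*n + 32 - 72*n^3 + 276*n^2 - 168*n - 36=-72*n^3 + 312*n^2 - 240*n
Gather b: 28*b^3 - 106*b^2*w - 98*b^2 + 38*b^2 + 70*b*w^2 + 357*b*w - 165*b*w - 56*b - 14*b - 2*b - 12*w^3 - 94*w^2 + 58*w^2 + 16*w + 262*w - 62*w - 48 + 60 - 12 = 28*b^3 + b^2*(-106*w - 60) + b*(70*w^2 + 192*w - 72) - 12*w^3 - 36*w^2 + 216*w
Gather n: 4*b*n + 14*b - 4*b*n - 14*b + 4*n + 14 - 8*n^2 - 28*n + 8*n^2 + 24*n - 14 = 0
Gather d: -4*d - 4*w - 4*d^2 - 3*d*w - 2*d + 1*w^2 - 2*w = -4*d^2 + d*(-3*w - 6) + w^2 - 6*w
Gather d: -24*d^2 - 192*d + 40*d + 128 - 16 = -24*d^2 - 152*d + 112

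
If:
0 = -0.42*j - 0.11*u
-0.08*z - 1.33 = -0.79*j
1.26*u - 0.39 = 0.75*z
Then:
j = 0.99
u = -3.77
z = -6.86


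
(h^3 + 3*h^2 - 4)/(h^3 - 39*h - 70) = (h^2 + h - 2)/(h^2 - 2*h - 35)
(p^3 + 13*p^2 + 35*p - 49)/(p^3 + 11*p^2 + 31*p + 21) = (p^2 + 6*p - 7)/(p^2 + 4*p + 3)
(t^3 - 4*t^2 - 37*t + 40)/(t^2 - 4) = (t^3 - 4*t^2 - 37*t + 40)/(t^2 - 4)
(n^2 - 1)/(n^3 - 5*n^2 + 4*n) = (n + 1)/(n*(n - 4))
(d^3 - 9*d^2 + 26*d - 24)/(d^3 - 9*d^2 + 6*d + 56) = (d^2 - 5*d + 6)/(d^2 - 5*d - 14)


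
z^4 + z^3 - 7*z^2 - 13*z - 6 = (z - 3)*(z + 1)^2*(z + 2)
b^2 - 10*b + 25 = (b - 5)^2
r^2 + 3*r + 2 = (r + 1)*(r + 2)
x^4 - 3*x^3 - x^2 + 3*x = x*(x - 3)*(x - 1)*(x + 1)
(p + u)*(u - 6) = p*u - 6*p + u^2 - 6*u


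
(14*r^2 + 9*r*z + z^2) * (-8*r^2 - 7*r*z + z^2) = -112*r^4 - 170*r^3*z - 57*r^2*z^2 + 2*r*z^3 + z^4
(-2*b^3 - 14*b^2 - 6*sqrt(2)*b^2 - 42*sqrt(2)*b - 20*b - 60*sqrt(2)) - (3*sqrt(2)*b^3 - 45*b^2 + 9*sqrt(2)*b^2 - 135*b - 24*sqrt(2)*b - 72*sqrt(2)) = -3*sqrt(2)*b^3 - 2*b^3 - 15*sqrt(2)*b^2 + 31*b^2 - 18*sqrt(2)*b + 115*b + 12*sqrt(2)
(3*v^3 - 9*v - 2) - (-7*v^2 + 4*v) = 3*v^3 + 7*v^2 - 13*v - 2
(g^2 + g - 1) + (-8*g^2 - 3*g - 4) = -7*g^2 - 2*g - 5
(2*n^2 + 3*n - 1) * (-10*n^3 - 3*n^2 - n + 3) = -20*n^5 - 36*n^4 - n^3 + 6*n^2 + 10*n - 3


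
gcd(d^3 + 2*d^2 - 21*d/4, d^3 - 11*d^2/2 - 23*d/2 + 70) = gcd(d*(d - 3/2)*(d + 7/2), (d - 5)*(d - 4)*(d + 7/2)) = d + 7/2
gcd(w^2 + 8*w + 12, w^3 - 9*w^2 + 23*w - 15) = 1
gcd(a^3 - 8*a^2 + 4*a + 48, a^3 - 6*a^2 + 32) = a^2 - 2*a - 8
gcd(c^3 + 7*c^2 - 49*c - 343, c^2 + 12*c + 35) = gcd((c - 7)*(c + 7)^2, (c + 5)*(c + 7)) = c + 7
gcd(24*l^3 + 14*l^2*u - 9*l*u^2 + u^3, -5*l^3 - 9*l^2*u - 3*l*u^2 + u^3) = l + u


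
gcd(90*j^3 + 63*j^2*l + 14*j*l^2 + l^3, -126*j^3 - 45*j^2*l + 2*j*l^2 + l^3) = 18*j^2 + 9*j*l + l^2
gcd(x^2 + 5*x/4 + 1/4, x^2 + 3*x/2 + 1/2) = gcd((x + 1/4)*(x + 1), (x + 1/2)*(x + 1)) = x + 1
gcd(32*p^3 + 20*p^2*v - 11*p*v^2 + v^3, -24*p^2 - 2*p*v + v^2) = 1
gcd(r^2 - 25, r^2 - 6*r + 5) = r - 5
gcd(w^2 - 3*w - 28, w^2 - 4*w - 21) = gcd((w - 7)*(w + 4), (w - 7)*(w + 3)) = w - 7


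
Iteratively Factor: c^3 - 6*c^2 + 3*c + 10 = (c + 1)*(c^2 - 7*c + 10) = (c - 2)*(c + 1)*(c - 5)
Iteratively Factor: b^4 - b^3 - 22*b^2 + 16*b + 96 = (b - 3)*(b^3 + 2*b^2 - 16*b - 32) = (b - 3)*(b + 4)*(b^2 - 2*b - 8) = (b - 4)*(b - 3)*(b + 4)*(b + 2)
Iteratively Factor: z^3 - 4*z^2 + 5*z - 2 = (z - 1)*(z^2 - 3*z + 2) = (z - 2)*(z - 1)*(z - 1)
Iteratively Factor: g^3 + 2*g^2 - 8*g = (g)*(g^2 + 2*g - 8) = g*(g - 2)*(g + 4)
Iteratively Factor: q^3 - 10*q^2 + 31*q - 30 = (q - 5)*(q^2 - 5*q + 6) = (q - 5)*(q - 2)*(q - 3)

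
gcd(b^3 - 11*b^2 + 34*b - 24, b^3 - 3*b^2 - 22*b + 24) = b^2 - 7*b + 6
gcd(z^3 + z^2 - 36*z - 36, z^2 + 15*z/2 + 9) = z + 6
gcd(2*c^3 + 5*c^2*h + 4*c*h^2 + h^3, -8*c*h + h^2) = 1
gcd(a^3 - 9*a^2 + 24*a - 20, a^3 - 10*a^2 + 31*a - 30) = a^2 - 7*a + 10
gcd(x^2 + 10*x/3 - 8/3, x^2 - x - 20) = x + 4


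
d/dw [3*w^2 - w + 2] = 6*w - 1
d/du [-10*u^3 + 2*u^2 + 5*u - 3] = -30*u^2 + 4*u + 5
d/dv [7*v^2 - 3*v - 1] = 14*v - 3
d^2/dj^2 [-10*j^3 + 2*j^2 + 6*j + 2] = 4 - 60*j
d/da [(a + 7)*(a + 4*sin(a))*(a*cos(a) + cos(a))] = (a + 1)*(a + 7)*(4*cos(a) + 1)*cos(a) + (a + 1)*(a + 4*sin(a))*cos(a) - (a + 7)*(a + 4*sin(a))*(a*sin(a) - sqrt(2)*cos(a + pi/4))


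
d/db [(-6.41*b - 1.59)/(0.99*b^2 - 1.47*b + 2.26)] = (6.3459*b^2 + 3.1482*b - 16.8239)/(0.9801*b^4 - 2.9106*b^3 + 6.6357*b^2 - 6.6444*b + 5.1076)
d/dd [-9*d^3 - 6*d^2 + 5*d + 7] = -27*d^2 - 12*d + 5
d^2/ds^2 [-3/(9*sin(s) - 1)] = 27*(9*sin(s)^2 + sin(s) - 18)/(9*sin(s) - 1)^3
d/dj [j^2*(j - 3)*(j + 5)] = 2*j*(2*j^2 + 3*j - 15)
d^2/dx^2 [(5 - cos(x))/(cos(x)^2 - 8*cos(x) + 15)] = (cos(x)^2 + 3*cos(x) - 2)/(cos(x) - 3)^3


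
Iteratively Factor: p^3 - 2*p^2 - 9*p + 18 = (p - 2)*(p^2 - 9) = (p - 3)*(p - 2)*(p + 3)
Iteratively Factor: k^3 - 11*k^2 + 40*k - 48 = (k - 4)*(k^2 - 7*k + 12) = (k - 4)*(k - 3)*(k - 4)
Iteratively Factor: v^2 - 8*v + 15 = (v - 3)*(v - 5)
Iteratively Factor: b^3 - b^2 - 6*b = (b + 2)*(b^2 - 3*b) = (b - 3)*(b + 2)*(b)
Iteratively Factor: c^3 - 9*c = (c - 3)*(c^2 + 3*c) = c*(c - 3)*(c + 3)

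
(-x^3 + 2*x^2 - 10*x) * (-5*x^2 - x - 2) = 5*x^5 - 9*x^4 + 50*x^3 + 6*x^2 + 20*x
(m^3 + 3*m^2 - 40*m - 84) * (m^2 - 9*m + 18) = m^5 - 6*m^4 - 49*m^3 + 330*m^2 + 36*m - 1512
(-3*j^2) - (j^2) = -4*j^2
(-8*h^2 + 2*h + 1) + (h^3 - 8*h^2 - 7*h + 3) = h^3 - 16*h^2 - 5*h + 4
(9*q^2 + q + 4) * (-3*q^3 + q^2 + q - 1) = -27*q^5 + 6*q^4 - 2*q^3 - 4*q^2 + 3*q - 4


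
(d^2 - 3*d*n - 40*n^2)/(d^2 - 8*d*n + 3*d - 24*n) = (d + 5*n)/(d + 3)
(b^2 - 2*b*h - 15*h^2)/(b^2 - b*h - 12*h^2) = (b - 5*h)/(b - 4*h)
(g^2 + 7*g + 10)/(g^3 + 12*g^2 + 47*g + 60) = (g + 2)/(g^2 + 7*g + 12)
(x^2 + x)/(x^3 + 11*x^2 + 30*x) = (x + 1)/(x^2 + 11*x + 30)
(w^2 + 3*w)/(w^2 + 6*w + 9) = w/(w + 3)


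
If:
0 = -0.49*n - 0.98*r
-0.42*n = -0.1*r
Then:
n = 0.00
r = 0.00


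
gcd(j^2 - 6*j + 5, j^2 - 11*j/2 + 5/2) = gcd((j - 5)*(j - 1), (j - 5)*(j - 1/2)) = j - 5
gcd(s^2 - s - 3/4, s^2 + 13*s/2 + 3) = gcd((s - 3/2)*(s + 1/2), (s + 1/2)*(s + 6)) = s + 1/2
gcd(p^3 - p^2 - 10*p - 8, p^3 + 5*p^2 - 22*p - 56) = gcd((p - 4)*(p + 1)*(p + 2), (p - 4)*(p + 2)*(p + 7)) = p^2 - 2*p - 8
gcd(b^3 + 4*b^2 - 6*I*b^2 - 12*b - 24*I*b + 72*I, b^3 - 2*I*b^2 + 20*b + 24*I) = b - 6*I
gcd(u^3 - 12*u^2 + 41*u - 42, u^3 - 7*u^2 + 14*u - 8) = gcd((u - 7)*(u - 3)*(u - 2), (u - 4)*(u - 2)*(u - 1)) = u - 2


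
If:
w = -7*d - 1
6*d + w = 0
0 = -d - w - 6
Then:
No Solution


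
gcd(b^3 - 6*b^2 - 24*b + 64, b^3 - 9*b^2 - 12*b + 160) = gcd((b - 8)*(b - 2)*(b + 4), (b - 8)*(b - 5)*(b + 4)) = b^2 - 4*b - 32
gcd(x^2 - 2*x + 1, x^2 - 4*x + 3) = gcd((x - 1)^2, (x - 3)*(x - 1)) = x - 1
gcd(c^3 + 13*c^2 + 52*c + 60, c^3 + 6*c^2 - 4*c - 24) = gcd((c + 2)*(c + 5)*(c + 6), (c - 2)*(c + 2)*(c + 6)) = c^2 + 8*c + 12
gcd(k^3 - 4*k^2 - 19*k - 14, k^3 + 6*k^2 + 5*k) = k + 1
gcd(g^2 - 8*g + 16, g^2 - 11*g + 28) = g - 4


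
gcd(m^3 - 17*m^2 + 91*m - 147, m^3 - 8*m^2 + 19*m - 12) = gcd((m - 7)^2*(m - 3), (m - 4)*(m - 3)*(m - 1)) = m - 3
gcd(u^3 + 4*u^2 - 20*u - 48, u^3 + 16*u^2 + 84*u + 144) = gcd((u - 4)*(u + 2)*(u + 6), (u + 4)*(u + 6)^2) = u + 6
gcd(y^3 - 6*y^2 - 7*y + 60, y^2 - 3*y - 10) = y - 5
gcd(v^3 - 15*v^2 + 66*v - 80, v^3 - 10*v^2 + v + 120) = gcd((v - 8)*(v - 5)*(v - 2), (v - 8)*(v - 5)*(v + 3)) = v^2 - 13*v + 40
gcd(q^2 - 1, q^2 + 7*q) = 1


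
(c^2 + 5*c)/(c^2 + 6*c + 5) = c/(c + 1)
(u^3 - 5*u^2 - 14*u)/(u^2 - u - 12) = u*(-u^2 + 5*u + 14)/(-u^2 + u + 12)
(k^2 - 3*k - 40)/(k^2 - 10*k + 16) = (k + 5)/(k - 2)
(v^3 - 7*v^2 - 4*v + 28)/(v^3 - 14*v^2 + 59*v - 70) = (v + 2)/(v - 5)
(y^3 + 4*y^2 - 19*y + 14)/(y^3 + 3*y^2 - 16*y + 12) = (y + 7)/(y + 6)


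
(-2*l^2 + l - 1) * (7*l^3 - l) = -14*l^5 + 7*l^4 - 5*l^3 - l^2 + l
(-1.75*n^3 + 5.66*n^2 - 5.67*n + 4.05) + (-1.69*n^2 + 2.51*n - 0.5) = -1.75*n^3 + 3.97*n^2 - 3.16*n + 3.55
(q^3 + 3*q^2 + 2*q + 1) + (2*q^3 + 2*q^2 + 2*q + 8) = 3*q^3 + 5*q^2 + 4*q + 9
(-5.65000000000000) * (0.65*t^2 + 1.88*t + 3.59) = -3.6725*t^2 - 10.622*t - 20.2835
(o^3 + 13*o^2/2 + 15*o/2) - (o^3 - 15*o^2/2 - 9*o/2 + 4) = 14*o^2 + 12*o - 4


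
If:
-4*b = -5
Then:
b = 5/4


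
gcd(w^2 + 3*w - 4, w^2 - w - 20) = w + 4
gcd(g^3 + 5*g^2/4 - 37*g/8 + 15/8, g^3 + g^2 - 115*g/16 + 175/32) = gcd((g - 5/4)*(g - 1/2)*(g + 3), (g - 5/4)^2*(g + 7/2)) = g - 5/4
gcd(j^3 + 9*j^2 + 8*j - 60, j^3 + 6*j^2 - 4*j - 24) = j^2 + 4*j - 12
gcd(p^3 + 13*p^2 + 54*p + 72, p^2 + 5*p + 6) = p + 3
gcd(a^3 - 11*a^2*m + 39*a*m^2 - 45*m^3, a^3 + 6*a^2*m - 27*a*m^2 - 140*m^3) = a - 5*m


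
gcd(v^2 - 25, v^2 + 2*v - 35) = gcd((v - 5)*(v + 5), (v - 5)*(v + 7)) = v - 5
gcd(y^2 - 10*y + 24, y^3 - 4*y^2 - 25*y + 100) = y - 4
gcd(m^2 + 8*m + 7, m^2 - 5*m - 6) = m + 1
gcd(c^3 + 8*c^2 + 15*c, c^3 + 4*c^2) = c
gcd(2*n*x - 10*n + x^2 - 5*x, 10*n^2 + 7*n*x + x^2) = 2*n + x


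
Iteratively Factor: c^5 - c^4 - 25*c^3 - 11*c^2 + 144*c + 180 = (c - 5)*(c^4 + 4*c^3 - 5*c^2 - 36*c - 36) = (c - 5)*(c + 3)*(c^3 + c^2 - 8*c - 12) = (c - 5)*(c + 2)*(c + 3)*(c^2 - c - 6) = (c - 5)*(c - 3)*(c + 2)*(c + 3)*(c + 2)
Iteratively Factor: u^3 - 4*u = (u)*(u^2 - 4) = u*(u + 2)*(u - 2)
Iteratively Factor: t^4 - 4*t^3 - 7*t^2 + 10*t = (t - 1)*(t^3 - 3*t^2 - 10*t) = (t - 5)*(t - 1)*(t^2 + 2*t) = (t - 5)*(t - 1)*(t + 2)*(t)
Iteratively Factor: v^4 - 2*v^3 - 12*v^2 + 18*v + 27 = (v + 1)*(v^3 - 3*v^2 - 9*v + 27) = (v - 3)*(v + 1)*(v^2 - 9) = (v - 3)*(v + 1)*(v + 3)*(v - 3)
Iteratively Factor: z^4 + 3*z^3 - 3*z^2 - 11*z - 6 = (z + 3)*(z^3 - 3*z - 2) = (z + 1)*(z + 3)*(z^2 - z - 2) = (z - 2)*(z + 1)*(z + 3)*(z + 1)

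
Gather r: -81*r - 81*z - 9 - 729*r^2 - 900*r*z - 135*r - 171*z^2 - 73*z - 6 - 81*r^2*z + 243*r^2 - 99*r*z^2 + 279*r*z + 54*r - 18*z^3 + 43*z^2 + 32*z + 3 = r^2*(-81*z - 486) + r*(-99*z^2 - 621*z - 162) - 18*z^3 - 128*z^2 - 122*z - 12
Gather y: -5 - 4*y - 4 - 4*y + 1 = -8*y - 8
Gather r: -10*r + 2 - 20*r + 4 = 6 - 30*r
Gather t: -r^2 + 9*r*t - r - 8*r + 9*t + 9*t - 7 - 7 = -r^2 - 9*r + t*(9*r + 18) - 14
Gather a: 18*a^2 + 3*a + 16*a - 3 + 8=18*a^2 + 19*a + 5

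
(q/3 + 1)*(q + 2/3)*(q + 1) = q^3/3 + 14*q^2/9 + 17*q/9 + 2/3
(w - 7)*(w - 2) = w^2 - 9*w + 14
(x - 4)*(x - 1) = x^2 - 5*x + 4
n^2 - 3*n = n*(n - 3)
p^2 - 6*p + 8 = (p - 4)*(p - 2)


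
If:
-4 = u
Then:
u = -4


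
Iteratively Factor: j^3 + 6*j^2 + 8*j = (j + 2)*(j^2 + 4*j) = j*(j + 2)*(j + 4)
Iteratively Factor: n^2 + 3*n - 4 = (n + 4)*(n - 1)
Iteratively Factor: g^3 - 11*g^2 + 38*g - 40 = (g - 4)*(g^2 - 7*g + 10) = (g - 5)*(g - 4)*(g - 2)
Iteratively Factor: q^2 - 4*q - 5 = (q - 5)*(q + 1)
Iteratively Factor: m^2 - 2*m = (m)*(m - 2)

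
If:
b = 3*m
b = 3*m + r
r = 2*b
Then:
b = 0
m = 0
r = 0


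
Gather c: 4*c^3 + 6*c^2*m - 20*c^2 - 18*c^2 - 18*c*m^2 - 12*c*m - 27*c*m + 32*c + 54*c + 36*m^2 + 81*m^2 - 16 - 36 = 4*c^3 + c^2*(6*m - 38) + c*(-18*m^2 - 39*m + 86) + 117*m^2 - 52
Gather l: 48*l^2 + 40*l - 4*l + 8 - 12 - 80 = 48*l^2 + 36*l - 84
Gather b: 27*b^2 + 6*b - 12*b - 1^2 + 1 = 27*b^2 - 6*b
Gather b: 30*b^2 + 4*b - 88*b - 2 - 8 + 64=30*b^2 - 84*b + 54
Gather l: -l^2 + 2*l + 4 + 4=-l^2 + 2*l + 8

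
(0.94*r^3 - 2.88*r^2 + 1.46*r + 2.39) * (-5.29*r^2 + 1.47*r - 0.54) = -4.9726*r^5 + 16.617*r^4 - 12.4646*r^3 - 8.9417*r^2 + 2.7249*r - 1.2906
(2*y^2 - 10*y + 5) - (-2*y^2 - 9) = 4*y^2 - 10*y + 14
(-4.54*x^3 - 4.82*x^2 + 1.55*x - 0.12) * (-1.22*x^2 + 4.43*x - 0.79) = 5.5388*x^5 - 14.2318*x^4 - 19.657*x^3 + 10.8207*x^2 - 1.7561*x + 0.0948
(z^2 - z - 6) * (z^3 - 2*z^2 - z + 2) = z^5 - 3*z^4 - 5*z^3 + 15*z^2 + 4*z - 12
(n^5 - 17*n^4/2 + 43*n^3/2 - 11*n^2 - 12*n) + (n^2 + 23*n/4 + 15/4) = n^5 - 17*n^4/2 + 43*n^3/2 - 10*n^2 - 25*n/4 + 15/4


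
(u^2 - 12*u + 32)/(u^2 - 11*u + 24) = (u - 4)/(u - 3)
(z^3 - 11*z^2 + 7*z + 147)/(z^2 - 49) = (z^2 - 4*z - 21)/(z + 7)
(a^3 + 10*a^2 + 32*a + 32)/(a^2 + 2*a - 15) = (a^3 + 10*a^2 + 32*a + 32)/(a^2 + 2*a - 15)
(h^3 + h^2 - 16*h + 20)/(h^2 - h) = (h^3 + h^2 - 16*h + 20)/(h*(h - 1))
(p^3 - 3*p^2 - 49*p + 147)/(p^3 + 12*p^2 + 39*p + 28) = (p^2 - 10*p + 21)/(p^2 + 5*p + 4)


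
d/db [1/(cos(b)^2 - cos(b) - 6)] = (2*cos(b) - 1)*sin(b)/(sin(b)^2 + cos(b) + 5)^2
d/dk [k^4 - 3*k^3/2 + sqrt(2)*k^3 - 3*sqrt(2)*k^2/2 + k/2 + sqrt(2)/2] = 4*k^3 - 9*k^2/2 + 3*sqrt(2)*k^2 - 3*sqrt(2)*k + 1/2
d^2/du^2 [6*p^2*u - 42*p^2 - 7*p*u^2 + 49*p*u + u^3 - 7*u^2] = -14*p + 6*u - 14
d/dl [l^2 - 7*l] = 2*l - 7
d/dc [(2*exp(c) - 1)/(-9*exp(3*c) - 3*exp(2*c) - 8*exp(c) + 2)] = (36*exp(3*c) - 21*exp(2*c) - 6*exp(c) - 4)*exp(c)/(81*exp(6*c) + 54*exp(5*c) + 153*exp(4*c) + 12*exp(3*c) + 52*exp(2*c) - 32*exp(c) + 4)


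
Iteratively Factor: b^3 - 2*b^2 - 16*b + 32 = (b - 4)*(b^2 + 2*b - 8) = (b - 4)*(b + 4)*(b - 2)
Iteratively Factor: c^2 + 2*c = (c + 2)*(c)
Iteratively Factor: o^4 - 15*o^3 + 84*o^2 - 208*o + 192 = (o - 3)*(o^3 - 12*o^2 + 48*o - 64) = (o - 4)*(o - 3)*(o^2 - 8*o + 16) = (o - 4)^2*(o - 3)*(o - 4)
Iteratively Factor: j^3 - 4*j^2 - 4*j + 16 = (j - 2)*(j^2 - 2*j - 8) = (j - 2)*(j + 2)*(j - 4)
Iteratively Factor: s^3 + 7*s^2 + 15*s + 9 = (s + 1)*(s^2 + 6*s + 9) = (s + 1)*(s + 3)*(s + 3)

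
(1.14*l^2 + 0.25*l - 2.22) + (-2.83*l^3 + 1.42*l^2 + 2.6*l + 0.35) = -2.83*l^3 + 2.56*l^2 + 2.85*l - 1.87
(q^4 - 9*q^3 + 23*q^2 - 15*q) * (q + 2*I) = q^5 - 9*q^4 + 2*I*q^4 + 23*q^3 - 18*I*q^3 - 15*q^2 + 46*I*q^2 - 30*I*q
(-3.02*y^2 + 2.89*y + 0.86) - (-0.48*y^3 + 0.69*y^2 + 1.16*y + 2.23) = 0.48*y^3 - 3.71*y^2 + 1.73*y - 1.37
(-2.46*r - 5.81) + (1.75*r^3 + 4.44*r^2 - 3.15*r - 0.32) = 1.75*r^3 + 4.44*r^2 - 5.61*r - 6.13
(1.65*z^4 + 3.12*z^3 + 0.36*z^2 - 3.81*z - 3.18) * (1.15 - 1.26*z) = -2.079*z^5 - 2.0337*z^4 + 3.1344*z^3 + 5.2146*z^2 - 0.3747*z - 3.657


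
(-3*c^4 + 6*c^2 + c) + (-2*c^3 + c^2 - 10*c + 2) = -3*c^4 - 2*c^3 + 7*c^2 - 9*c + 2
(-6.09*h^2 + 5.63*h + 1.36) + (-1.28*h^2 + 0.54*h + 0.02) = -7.37*h^2 + 6.17*h + 1.38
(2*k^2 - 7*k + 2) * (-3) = -6*k^2 + 21*k - 6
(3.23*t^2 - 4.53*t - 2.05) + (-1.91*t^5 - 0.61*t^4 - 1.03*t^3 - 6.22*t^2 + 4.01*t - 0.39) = -1.91*t^5 - 0.61*t^4 - 1.03*t^3 - 2.99*t^2 - 0.52*t - 2.44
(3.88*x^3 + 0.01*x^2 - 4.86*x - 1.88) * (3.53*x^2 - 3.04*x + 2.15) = 13.6964*x^5 - 11.7599*x^4 - 8.8442*x^3 + 8.1595*x^2 - 4.7338*x - 4.042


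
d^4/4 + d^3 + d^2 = d^2*(d/4 + 1/2)*(d + 2)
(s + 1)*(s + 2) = s^2 + 3*s + 2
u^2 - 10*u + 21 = (u - 7)*(u - 3)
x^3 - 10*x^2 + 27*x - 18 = (x - 6)*(x - 3)*(x - 1)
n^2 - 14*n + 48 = (n - 8)*(n - 6)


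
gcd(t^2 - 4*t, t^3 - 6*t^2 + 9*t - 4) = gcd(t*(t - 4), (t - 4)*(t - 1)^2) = t - 4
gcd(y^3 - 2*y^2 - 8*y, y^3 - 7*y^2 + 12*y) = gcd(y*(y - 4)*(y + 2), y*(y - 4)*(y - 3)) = y^2 - 4*y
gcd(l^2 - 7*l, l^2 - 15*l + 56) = l - 7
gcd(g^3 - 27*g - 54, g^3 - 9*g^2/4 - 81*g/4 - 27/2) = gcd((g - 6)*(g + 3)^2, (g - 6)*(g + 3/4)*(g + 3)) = g^2 - 3*g - 18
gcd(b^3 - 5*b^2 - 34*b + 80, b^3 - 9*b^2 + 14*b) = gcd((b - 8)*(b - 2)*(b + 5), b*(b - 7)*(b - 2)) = b - 2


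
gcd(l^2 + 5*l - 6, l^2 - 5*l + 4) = l - 1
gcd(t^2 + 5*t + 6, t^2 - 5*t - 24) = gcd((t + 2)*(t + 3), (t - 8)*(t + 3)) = t + 3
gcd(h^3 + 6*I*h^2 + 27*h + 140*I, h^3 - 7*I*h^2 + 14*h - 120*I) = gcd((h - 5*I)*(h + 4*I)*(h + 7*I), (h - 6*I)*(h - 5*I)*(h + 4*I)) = h^2 - I*h + 20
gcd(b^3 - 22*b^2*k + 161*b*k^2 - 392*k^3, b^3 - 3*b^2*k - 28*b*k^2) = b - 7*k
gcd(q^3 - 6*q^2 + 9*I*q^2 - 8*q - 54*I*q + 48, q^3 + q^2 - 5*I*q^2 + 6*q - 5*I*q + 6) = q + I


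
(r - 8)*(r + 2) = r^2 - 6*r - 16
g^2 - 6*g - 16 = (g - 8)*(g + 2)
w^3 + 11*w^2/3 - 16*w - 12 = (w - 3)*(w + 2/3)*(w + 6)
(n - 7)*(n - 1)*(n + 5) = n^3 - 3*n^2 - 33*n + 35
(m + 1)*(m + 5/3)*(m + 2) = m^3 + 14*m^2/3 + 7*m + 10/3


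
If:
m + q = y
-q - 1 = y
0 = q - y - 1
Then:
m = -1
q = 0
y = -1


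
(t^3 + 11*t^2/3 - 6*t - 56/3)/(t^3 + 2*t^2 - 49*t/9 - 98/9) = 3*(t + 4)/(3*t + 7)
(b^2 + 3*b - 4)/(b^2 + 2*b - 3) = (b + 4)/(b + 3)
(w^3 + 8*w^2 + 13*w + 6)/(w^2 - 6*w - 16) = (w^3 + 8*w^2 + 13*w + 6)/(w^2 - 6*w - 16)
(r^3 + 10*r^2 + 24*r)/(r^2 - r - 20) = r*(r + 6)/(r - 5)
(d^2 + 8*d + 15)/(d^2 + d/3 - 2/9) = 9*(d^2 + 8*d + 15)/(9*d^2 + 3*d - 2)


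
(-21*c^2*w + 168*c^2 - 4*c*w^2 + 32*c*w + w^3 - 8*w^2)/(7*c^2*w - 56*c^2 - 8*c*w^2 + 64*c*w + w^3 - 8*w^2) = (3*c + w)/(-c + w)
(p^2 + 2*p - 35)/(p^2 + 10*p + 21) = (p - 5)/(p + 3)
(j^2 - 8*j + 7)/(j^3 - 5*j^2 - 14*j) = (j - 1)/(j*(j + 2))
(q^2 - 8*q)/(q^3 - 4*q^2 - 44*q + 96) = q/(q^2 + 4*q - 12)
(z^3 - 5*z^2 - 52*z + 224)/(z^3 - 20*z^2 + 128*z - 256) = (z + 7)/(z - 8)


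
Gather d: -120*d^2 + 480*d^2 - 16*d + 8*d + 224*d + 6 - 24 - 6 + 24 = 360*d^2 + 216*d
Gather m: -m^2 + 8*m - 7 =-m^2 + 8*m - 7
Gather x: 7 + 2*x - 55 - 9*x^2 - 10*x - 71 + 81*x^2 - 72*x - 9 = 72*x^2 - 80*x - 128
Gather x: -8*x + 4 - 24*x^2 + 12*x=-24*x^2 + 4*x + 4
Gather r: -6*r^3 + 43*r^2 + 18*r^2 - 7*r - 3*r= -6*r^3 + 61*r^2 - 10*r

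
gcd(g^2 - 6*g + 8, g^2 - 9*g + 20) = g - 4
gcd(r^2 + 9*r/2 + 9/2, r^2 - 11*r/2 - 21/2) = r + 3/2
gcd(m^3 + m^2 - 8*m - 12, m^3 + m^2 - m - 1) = 1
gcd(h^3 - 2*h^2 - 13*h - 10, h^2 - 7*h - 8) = h + 1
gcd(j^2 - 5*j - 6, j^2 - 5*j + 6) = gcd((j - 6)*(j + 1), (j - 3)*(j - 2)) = 1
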